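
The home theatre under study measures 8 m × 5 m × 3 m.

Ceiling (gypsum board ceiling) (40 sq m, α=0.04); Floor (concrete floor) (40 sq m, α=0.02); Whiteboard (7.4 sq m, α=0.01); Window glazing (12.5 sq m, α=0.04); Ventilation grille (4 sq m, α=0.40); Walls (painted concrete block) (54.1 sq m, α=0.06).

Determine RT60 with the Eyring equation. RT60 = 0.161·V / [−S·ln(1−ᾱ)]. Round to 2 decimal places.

2.41 sec

Total surface area S = 40 + 40 + 7.4 + 12.5 + 4 + 54.1 = 158.0 sq m.
Absorption A = 40×0.04 + 40×0.02 + 7.4×0.01 + 12.5×0.04 + 4×0.40 + 54.1×0.06 = 7.820 sabins.
ᾱ = 7.820 / 158.0 = 0.0495.
Eyring denominator: −S ln(1−ᾱ) = 8.021.
V = 8 × 5 × 3 = 120 m³.
RT60 = 0.161 × 120 / 8.021 = 2.41 s.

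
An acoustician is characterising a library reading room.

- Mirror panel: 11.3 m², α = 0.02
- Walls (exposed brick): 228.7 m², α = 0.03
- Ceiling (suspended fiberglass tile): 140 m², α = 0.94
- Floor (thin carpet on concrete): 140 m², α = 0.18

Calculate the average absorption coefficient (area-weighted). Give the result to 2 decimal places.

S = Σ Sᵢ = 11.3 + 228.7 + 140 + 140 = 520.0 m².
Weighted sum Σ Sα = 163.887.
ᾱ = A/S = 0.32.

0.32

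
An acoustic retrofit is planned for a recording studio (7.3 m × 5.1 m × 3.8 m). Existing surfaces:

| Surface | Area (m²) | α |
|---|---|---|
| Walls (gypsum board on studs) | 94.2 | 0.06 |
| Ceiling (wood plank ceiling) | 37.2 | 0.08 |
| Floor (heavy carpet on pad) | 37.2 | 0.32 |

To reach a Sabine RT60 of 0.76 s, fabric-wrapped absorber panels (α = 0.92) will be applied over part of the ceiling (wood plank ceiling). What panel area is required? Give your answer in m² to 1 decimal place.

A₁ = Σ Sᵢαᵢ = 94.2×0.06 + 37.2×0.08 + 37.2×0.32 = 20.532 sabins.
V = 141.474 m³. Target absorption A₂ = 0.161 × 141.474 / 0.76 = 29.970 sabins.
Absorption to add: 29.970 − 20.532 = 9.438 sabins.
Each m² of panel replacing the ceiling (wood plank ceiling) adds (0.92 − 0.08) = 0.84 sabins.
Panel area = 9.438 / 0.84 = 11.2 m².

11.2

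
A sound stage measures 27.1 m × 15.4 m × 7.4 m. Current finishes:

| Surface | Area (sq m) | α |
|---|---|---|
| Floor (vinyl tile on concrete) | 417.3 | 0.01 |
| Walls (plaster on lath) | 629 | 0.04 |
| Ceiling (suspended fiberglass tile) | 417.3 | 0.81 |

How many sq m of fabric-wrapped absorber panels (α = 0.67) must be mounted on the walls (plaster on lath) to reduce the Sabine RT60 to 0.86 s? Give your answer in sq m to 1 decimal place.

A₁ = Σ Sᵢαᵢ = 417.3×0.01 + 629×0.04 + 417.3×0.81 = 367.346 sabins.
V = 3088.316 m³. Target absorption A₂ = 0.161 × 3088.316 / 0.86 = 578.161 sabins.
ΔA needed = 578.161 − 367.346 = 210.815 sabins.
Net gain per sq m: Δα = 0.67 − 0.04 = 0.63.
Panel area = 210.815 / 0.63 = 334.6 sq m.

334.6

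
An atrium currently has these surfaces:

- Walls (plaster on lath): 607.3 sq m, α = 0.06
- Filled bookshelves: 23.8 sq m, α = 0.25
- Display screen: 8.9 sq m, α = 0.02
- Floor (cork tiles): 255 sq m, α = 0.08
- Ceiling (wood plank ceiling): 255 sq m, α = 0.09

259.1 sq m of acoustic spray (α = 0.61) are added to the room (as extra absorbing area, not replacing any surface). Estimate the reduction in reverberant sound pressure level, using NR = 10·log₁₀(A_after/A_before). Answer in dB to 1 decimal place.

4.5 dB

Equivalent absorption area: A_before = 607.3*0.06 + 23.8*0.25 + 8.9*0.02 + 255*0.08 + 255*0.09 = 85.916 sq m.
Treatment contributes 259.1·0.61 = 158.051 sabins.
New total A_after = 243.967 sabins.
Reduction = 10 log₁₀(A_after/A_before) = 10 log₁₀(2.8396) = 4.5 dB.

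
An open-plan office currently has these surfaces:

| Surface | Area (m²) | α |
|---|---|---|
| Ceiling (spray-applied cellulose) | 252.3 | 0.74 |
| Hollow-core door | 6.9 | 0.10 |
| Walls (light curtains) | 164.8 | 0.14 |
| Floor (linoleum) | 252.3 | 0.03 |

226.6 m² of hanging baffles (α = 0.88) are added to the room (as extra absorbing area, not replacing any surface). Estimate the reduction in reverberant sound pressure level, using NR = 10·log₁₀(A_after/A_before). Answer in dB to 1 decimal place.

Summing Sᵢαᵢ: 186.702 + 0.690 + 23.072 + 7.569 → A_before = 218.033 sabins.
Added absorption = 226.6 × 0.88 = 199.408 sabins.
New total A_after = 417.441 sabins.
NR = 10·log₁₀(417.441/218.033) = 2.8 dB.

2.8 dB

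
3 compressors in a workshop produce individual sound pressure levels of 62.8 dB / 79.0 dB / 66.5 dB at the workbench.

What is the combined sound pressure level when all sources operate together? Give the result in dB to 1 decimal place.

Converting to relative power and adding: 10^(62.8/10) + 10^(79.0/10) + 10^(66.5/10) = 8.581e+07.
Back to dB: 10·log₁₀ Σ = 79.3 dB.

79.3 dB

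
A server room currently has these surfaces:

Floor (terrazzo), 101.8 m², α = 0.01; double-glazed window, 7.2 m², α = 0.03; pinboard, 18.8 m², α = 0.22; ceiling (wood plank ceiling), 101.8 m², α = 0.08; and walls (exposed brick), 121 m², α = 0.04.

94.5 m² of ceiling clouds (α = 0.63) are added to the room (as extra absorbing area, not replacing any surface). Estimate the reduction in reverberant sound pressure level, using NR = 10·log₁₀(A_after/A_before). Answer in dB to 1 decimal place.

Equivalent absorption area: A_before = 101.8·0.01 + 7.2·0.03 + 18.8·0.22 + 101.8·0.08 + 121·0.04 = 18.354 m².
Added absorption = 94.5 × 0.63 = 59.535 sabins.
A_after = 18.354 + 59.535 = 77.889 sabins.
Reduction = 10 log₁₀(A_after/A_before) = 10 log₁₀(4.2437) = 6.3 dB.

6.3 dB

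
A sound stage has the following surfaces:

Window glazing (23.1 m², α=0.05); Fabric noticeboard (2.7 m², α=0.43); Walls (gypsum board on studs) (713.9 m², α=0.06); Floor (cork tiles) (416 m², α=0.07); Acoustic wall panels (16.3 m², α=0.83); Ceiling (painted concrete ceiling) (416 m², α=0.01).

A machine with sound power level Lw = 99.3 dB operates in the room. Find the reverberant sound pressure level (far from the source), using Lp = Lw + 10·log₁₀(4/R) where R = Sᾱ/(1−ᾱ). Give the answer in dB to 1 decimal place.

A = 91.959 sabins; S = 1588.0 m².
ᾱ = 0.0579, so room constant R = A/(1−ᾱ) = 97.611 m².
Lp = Lw + 10 log₁₀(4/R) = 99.3 -13.87 = 85.4 dB.

85.4 dB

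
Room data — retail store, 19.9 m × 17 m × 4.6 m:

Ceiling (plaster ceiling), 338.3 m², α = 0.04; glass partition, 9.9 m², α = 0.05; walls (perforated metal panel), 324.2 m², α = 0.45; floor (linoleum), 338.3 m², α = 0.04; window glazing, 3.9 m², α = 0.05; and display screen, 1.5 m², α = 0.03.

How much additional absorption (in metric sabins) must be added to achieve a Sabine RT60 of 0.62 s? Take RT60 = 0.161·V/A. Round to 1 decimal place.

230.4 sabins

A₁ = Σ Sᵢαᵢ = 338.3·0.04 + 9.9·0.05 + 324.2·0.45 + 338.3·0.04 + 3.9·0.05 + 1.5·0.03 = 173.689 sabins.
Target A₂ = 0.161·1556.18/0.62 = 404.105 sabins (V = 1556.18 m³).
ΔA = A₂ − A₁ = 404.105 − 173.689 = 230.4 sabins.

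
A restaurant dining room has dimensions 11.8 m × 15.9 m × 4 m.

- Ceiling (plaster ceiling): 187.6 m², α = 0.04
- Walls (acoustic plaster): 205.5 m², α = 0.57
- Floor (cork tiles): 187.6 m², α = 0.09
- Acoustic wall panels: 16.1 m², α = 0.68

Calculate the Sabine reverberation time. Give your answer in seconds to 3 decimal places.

0.792 seconds

Summing Sᵢαᵢ: 7.504 + 117.135 + 16.884 + 10.948 → A = 152.471 sabins.
Volume V = 11.8 × 15.9 × 4 = 750.48 m³.
Sabine: RT60 = 0.161 × 750.48 / 152.471 = 0.792 s.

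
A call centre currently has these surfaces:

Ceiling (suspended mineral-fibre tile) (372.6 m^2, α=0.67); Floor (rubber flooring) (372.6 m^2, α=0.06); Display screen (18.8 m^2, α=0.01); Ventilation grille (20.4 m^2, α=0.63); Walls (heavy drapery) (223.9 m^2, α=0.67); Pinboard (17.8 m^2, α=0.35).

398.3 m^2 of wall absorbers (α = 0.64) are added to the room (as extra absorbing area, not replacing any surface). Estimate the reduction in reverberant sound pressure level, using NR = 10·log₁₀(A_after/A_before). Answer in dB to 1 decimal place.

A_before = Σ Sᵢαᵢ = 372.6×0.67 + 372.6×0.06 + 18.8×0.01 + 20.4×0.63 + 223.9×0.67 + 17.8×0.35 = 441.281 sabins.
Treatment contributes 398.3·0.64 = 254.912 sabins.
A_after = 441.281 + 254.912 = 696.193 sabins.
Reduction = 10 log₁₀(A_after/A_before) = 10 log₁₀(1.5777) = 2.0 dB.

2.0 dB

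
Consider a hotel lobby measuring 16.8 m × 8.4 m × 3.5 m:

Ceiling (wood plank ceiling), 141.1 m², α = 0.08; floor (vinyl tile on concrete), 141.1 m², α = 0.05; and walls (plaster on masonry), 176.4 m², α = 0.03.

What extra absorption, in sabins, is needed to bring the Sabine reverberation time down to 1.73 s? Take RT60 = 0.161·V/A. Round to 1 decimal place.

22.3 sabins

Equivalent absorption area: A₁ = 141.1·0.08 + 141.1·0.05 + 176.4·0.03 = 23.635 m².
V = 493.92 m³. Required absorption A₂ = 0.161 × 493.92 / 1.73 = 45.966 sabins.
Shortfall: 45.966 − 23.635 = 22.3 sabins.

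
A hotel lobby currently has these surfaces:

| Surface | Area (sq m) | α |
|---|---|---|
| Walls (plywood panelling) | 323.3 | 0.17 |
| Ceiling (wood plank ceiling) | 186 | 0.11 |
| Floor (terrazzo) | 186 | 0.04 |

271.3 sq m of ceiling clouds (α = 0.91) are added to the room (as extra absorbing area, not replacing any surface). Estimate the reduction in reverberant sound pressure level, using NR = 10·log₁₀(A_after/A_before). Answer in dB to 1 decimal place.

Total absorption A_before = 323.3×0.17 + 186×0.11 + 186×0.04
  = 54.961 + 20.460 + 7.440 = 82.861 sq m sabins.
Added absorption = 271.3 × 0.91 = 246.883 sabins.
New total A_after = 329.744 sabins.
NR = 10·log₁₀(329.744/82.861) = 6.0 dB.

6.0 dB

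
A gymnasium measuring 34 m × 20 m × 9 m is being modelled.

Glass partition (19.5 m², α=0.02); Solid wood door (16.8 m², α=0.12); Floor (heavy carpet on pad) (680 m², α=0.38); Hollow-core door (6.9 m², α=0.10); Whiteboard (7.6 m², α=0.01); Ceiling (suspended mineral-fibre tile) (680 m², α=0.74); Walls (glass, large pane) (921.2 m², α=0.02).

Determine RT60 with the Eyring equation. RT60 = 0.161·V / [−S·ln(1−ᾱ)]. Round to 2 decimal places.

1.03 sec

S = Σ Sᵢ = 2332.0 m².
Σ(Sᵢαᵢ) = 19.5·0.02 + 16.8·0.12 + 680·0.38 + 6.9·0.10 + 7.6·0.01 + 680·0.74 + 921.2·0.02 = 783.196.
Mean coefficient ᾱ = A/S = 0.3358.
−S·ln(1−ᾱ) = −2332.0 × ln(1 − 0.3358) = 954.189.
V = 34 × 20 × 9 = 6120 m³.
RT60 = 0.161 × 6120 / 954.189 = 1.03 s.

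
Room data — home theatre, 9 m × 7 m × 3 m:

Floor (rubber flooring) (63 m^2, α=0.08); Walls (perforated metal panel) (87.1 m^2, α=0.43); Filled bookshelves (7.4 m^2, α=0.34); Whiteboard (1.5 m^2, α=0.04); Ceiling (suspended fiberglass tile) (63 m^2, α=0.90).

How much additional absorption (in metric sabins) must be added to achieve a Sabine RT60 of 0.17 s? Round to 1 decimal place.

Equivalent absorption area: A₁ = 63×0.08 + 87.1×0.43 + 7.4×0.34 + 1.5×0.04 + 63×0.90 = 101.769 m^2.
Target A₂ = 0.161·189/0.17 = 178.994 sabins (V = 189 m³).
Additional absorption ΔA = 178.994 − 101.769 = 77.2 sabins.

77.2 sabins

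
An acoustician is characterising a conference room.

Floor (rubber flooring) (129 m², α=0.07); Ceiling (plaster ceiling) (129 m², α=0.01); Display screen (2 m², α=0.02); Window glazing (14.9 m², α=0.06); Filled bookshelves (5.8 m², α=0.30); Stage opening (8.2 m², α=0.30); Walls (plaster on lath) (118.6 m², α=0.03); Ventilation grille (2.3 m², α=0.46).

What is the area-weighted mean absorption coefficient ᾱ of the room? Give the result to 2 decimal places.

Total surface area S = 409.8 m².
Weighted sum Σ Sα = 20.070.
ᾱ = 20.070 / 409.8 = 0.05.

0.05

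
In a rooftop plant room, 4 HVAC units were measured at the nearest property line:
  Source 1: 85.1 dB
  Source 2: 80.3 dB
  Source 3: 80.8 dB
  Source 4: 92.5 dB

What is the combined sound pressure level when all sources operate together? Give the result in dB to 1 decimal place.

Sum in the linear (power) domain: Σ 10^(Lᵢ/10) = 10^(85.1/10) + 10^(80.3/10) + 10^(80.8/10) + 10^(92.5/10) = 2.329e+09.
Combined level = 10 log₁₀(2.329e+09) = 93.7 dB.

93.7 dB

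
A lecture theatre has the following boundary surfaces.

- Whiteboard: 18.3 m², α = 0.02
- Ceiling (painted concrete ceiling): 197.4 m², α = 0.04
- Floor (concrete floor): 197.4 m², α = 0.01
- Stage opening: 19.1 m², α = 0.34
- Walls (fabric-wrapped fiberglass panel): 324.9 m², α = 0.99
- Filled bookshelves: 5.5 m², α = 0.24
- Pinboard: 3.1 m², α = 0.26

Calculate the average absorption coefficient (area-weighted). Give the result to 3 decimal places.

0.445

Total surface area S = 765.7 m².
Σ(Sᵢαᵢ) = 18.3*0.02 + 197.4*0.04 + 197.4*0.01 + 19.1*0.34 + 324.9*0.99 + 5.5*0.24 + 3.1*0.26 = 340.507.
ᾱ = 340.507 / 765.7 = 0.445.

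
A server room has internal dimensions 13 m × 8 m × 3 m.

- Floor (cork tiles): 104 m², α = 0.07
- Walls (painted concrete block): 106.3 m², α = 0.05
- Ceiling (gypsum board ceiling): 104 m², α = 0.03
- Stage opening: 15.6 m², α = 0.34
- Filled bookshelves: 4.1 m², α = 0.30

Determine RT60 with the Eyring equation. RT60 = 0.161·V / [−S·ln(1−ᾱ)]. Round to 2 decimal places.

S = Σ Sᵢ = 334.0 m².
Σ(Sᵢαᵢ) = 104·0.07 + 106.3·0.05 + 104·0.03 + 15.6·0.34 + 4.1·0.30 = 22.249.
ᾱ = 22.249 / 334.0 = 0.0666.
−S·ln(1−ᾱ) = −334.0 × ln(1 − 0.0666) = 23.020.
V = 13 × 8 × 3 = 312 m³.
T = 0.161·V/[−S·ln(1−ᾱ)] = 0.161·312/23.020 = 2.18 s.

2.18 s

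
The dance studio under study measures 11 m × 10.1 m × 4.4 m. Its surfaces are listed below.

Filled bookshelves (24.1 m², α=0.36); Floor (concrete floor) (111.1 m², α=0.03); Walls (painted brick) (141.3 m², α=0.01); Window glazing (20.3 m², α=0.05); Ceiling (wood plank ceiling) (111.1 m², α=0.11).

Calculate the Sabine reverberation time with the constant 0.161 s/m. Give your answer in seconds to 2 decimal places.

Total absorption A = 24.1×0.36 + 111.1×0.03 + 141.3×0.01 + 20.3×0.05 + 111.1×0.11
  = 8.676 + 3.333 + 1.413 + 1.015 + 12.221 = 26.658 m² sabins.
Room volume: 488.84 m³.
Sabine: RT60 = 0.161 × 488.84 / 26.658 = 2.95 s.

2.95 sec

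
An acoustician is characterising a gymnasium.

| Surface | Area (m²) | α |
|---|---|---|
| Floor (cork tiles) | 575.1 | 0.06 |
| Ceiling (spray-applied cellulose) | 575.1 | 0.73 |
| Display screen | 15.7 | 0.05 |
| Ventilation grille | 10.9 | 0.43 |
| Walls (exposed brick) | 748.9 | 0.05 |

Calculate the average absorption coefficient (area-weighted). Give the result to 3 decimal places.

0.258

S = Σ Sᵢ = 575.1 + 575.1 + 15.7 + 10.9 + 748.9 = 1925.7 m².
Σ(Sᵢαᵢ) = 575.1·0.06 + 575.1·0.73 + 15.7·0.05 + 10.9·0.43 + 748.9·0.05 = 497.246.
ᾱ = 497.246 / 1925.7 = 0.258.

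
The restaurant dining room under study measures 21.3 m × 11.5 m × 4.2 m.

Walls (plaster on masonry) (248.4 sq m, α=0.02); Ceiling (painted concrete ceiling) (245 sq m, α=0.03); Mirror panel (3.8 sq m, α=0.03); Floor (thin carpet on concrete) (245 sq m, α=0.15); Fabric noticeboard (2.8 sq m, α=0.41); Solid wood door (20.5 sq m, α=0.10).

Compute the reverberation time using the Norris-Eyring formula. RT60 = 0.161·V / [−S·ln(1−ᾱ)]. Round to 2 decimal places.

S = Σ Sᵢ = 765.5 sq m.
Absorption A = 248.4·0.02 + 245·0.03 + 3.8·0.03 + 245·0.15 + 2.8·0.41 + 20.5·0.10 = 52.380 sabins.
ᾱ = 52.380 / 765.5 = 0.0684.
−S·ln(1−ᾱ) = −765.5 × ln(1 − 0.0684) = 54.237.
V = 21.3 × 11.5 × 4.2 = 1028.79 m³.
T = 0.161·V/[−S·ln(1−ᾱ)] = 0.161·1028.79/54.237 = 3.05 s.

3.05 s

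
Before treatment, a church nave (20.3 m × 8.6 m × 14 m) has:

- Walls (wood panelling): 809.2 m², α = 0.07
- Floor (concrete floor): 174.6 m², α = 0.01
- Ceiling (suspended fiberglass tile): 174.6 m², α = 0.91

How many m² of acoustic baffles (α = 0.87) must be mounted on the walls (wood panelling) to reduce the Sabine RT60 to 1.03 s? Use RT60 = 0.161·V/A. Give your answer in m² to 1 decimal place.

Equivalent absorption area: A₁ = 809.2×0.07 + 174.6×0.01 + 174.6×0.91 = 217.276 m².
V = 2444.12 m³. Target absorption A₂ = 0.161 × 2444.12 / 1.03 = 382.042 sabins.
Absorption to add: 382.042 − 217.276 = 164.766 sabins.
Net gain per m²: Δα = 0.87 − 0.07 = 0.80.
Area = ΔA/Δα = 164.766/0.80 = 206.0 m².

206.0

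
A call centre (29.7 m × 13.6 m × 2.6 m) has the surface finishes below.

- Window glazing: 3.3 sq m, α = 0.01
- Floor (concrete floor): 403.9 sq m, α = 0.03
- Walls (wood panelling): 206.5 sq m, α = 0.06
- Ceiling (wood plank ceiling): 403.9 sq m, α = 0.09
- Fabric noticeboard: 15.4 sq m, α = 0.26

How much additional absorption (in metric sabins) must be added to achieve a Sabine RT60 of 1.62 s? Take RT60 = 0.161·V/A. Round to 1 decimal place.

Summing Sᵢαᵢ: 0.033 + 12.117 + 12.390 + 36.351 + 4.004 → A₁ = 64.895 sabins.
For T = 1.62 s, need A₂ = 0.161·V/T = 0.161·1050.192/1.62 = 104.371 sabins.
Shortfall: 104.371 − 64.895 = 39.5 sabins.

39.5 sabins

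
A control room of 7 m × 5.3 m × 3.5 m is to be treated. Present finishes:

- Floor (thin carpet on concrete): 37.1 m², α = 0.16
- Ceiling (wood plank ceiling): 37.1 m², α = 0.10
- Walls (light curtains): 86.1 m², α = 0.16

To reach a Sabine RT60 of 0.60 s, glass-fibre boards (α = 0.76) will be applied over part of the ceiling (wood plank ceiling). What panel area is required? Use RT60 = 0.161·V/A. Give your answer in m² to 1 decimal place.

17.3

Total absorption A₁ = 37.1*0.16 + 37.1*0.10 + 86.1*0.16
  = 5.936 + 3.710 + 13.776 = 23.422 m² sabins.
Required A₂ = 0.161·129.85/0.60 = 34.843 sabins.
Absorption to add: 34.843 − 23.422 = 11.421 sabins.
Net gain per m²: Δα = 0.76 − 0.10 = 0.66.
Panel area = 11.421 / 0.66 = 17.3 m².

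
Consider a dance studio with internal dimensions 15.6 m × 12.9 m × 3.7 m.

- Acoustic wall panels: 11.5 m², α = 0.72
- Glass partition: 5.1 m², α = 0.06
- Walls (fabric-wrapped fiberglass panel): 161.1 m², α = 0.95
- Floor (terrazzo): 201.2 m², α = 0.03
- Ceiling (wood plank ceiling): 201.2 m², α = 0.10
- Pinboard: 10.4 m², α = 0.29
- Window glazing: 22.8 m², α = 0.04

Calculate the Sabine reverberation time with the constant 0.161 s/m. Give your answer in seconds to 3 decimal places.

Equivalent absorption area: A = 11.5·0.72 + 5.1·0.06 + 161.1·0.95 + 201.2·0.03 + 201.2·0.10 + 10.4·0.29 + 22.8·0.04 = 191.715 m².
V = 15.6·12.9·3.7 = 744.588 m³.
Sabine: RT60 = 0.161 × 744.588 / 191.715 = 0.625 s.

0.625 seconds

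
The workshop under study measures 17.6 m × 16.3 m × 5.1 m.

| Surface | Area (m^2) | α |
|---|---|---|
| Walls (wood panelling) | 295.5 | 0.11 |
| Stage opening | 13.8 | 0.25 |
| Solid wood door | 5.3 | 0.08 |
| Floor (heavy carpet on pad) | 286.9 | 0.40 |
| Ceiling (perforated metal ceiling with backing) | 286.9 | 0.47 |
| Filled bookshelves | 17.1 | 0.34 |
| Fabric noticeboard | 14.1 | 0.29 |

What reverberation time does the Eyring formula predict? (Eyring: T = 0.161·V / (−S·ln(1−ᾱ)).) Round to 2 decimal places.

S = Σ Sᵢ = 919.6 m^2.
Absorption A = 295.5·0.11 + 13.8·0.25 + 5.3·0.08 + 286.9·0.40 + 286.9·0.47 + 17.1·0.34 + 14.1·0.29 = 295.885 sabins.
ᾱ = 295.885 / 919.6 = 0.3218.
Eyring denominator: −S ln(1−ᾱ) = 357.093.
V = 17.6 × 16.3 × 5.1 = 1463.088 m³.
RT60 = 0.161 × 1463.088 / 357.093 = 0.66 s.

0.66 s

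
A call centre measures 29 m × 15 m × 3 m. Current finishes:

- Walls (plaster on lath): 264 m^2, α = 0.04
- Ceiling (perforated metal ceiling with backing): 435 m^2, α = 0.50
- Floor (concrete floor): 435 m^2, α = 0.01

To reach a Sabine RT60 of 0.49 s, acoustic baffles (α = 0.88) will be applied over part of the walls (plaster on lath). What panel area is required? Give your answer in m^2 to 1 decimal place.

233.8

Equivalent absorption area: A₁ = 264·0.04 + 435·0.50 + 435·0.01 = 232.410 m^2.
Required A₂ = 0.161·1305/0.49 = 428.786 sabins.
ΔA needed = 428.786 − 232.410 = 196.376 sabins.
Net gain per m^2: Δα = 0.88 − 0.04 = 0.84.
Panel area = 196.376 / 0.84 = 233.8 m^2.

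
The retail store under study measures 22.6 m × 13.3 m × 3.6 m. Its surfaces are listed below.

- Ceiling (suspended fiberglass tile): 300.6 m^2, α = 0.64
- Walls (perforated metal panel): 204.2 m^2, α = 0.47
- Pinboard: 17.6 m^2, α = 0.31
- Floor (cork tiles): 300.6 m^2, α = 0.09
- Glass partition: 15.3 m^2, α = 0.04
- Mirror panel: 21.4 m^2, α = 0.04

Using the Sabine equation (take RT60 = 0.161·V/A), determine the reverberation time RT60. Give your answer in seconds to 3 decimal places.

A = Σ Sᵢαᵢ = 300.6*0.64 + 204.2*0.47 + 17.6*0.31 + 300.6*0.09 + 15.3*0.04 + 21.4*0.04 = 322.336 sabins.
V = 22.6·13.3·3.6 = 1082.088 m³.
RT60 = 0.161 · V / A = 0.161 × 1082.088 / 322.336 = 0.540 s.

0.540 s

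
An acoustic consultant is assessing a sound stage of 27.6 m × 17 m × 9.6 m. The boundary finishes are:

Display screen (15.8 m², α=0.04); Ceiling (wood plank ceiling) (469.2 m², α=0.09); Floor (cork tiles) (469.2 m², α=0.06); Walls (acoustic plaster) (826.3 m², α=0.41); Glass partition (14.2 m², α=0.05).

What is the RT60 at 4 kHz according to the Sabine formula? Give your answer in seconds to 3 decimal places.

Summing Sᵢαᵢ: 0.632 + 42.228 + 28.152 + 338.783 + 0.710 → A = 410.505 sabins.
V = 27.6·17·9.6 = 4504.32 m³.
T = 0.161 V/A = 0.161·4504.32/410.505 = 1.767 s.

1.767 s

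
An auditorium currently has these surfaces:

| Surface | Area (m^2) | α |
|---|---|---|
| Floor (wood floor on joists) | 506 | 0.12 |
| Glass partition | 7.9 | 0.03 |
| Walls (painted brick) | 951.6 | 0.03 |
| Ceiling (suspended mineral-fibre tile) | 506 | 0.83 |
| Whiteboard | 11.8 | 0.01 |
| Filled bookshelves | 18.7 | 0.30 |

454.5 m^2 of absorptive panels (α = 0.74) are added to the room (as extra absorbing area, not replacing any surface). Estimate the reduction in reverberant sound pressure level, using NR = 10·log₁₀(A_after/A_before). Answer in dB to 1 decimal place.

2.2 dB

Total absorption A_before = 506·0.12 + 7.9·0.03 + 951.6·0.03 + 506·0.83 + 11.8·0.01 + 18.7·0.30
  = 60.720 + 0.237 + 28.548 + 419.980 + 0.118 + 5.610 = 515.213 m^2 sabins.
Treatment contributes 454.5·0.74 = 336.330 sabins.
New total A_after = 851.543 sabins.
NR = 10·log₁₀(851.543/515.213) = 2.2 dB.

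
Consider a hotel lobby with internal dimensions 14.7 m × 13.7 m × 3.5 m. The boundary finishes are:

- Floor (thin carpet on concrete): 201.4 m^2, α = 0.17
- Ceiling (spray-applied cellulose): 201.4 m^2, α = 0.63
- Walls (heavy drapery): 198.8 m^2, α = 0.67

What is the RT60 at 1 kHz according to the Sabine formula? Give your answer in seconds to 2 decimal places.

0.39 seconds

Total absorption A = 201.4·0.17 + 201.4·0.63 + 198.8·0.67
  = 34.238 + 126.882 + 133.196 = 294.316 m^2 sabins.
Room volume: 704.865 m³.
T = 0.161 V/A = 0.161·704.865/294.316 = 0.39 s.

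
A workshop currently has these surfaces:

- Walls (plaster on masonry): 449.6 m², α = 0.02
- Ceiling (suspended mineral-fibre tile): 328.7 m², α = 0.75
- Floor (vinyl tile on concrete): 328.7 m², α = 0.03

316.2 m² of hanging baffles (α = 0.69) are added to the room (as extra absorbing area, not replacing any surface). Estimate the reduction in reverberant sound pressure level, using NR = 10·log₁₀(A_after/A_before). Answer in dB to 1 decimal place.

Equivalent absorption area: A_before = 449.6*0.02 + 328.7*0.75 + 328.7*0.03 = 265.378 m².
Treatment contributes 316.2·0.69 = 218.178 sabins.
New total A_after = 483.556 sabins.
NR = 10·log₁₀(483.556/265.378) = 2.6 dB.

2.6 dB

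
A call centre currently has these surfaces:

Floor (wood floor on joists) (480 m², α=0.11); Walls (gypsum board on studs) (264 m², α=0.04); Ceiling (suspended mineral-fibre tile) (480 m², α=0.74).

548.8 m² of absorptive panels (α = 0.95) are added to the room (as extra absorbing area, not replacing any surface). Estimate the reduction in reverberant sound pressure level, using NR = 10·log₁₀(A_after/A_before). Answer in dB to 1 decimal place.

Equivalent absorption area: A_before = 480×0.11 + 264×0.04 + 480×0.74 = 418.560 m².
Added absorption = 548.8 × 0.95 = 521.360 sabins.
A_after = 418.560 + 521.360 = 939.920 sabins.
Reduction = 10 log₁₀(A_after/A_before) = 10 log₁₀(2.2456) = 3.5 dB.

3.5 dB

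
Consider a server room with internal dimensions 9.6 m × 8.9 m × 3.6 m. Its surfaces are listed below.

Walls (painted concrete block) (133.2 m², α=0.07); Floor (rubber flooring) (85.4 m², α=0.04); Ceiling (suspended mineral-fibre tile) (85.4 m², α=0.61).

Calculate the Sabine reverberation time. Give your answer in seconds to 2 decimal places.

A = Σ Sᵢαᵢ = 133.2×0.07 + 85.4×0.04 + 85.4×0.61 = 64.834 sabins.
Room volume: 307.584 m³.
Sabine: RT60 = 0.161 × 307.584 / 64.834 = 0.76 s.

0.76 seconds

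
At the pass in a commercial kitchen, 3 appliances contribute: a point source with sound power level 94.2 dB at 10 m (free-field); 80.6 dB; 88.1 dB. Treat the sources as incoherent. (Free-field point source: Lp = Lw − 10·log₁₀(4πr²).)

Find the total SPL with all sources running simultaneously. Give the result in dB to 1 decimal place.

88.8 dB

Source at 10 m: Lp = 94.2 − 10·log₁₀(4π·10²) = 94.2 − 10·log₁₀(1256.637) = 63.2 dB.
Σ 10^(Lᵢ/10) = 7.626e+08.
L_total = 10·log₁₀(7.626e+08) = 88.8 dB.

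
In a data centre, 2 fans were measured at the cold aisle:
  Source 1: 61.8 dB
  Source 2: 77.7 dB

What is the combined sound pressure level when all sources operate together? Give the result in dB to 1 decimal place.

77.8 dB

Sum in the linear (power) domain: Σ 10^(Lᵢ/10) = 10^(61.8/10) + 10^(77.7/10) = 6.04e+07.
Combined level = 10 log₁₀(6.04e+07) = 77.8 dB.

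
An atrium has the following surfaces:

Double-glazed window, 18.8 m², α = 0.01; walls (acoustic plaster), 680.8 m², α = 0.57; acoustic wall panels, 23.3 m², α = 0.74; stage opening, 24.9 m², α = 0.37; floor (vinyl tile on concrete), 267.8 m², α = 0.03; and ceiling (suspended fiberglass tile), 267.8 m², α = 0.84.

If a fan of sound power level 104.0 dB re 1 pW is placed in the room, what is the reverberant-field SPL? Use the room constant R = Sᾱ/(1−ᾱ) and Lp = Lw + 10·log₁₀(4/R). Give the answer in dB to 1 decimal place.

78.9 dB

A = 647.685 sabins; S = 1283.4 m².
ᾱ = 0.5047, so room constant R = A/(1−ᾱ) = 1307.662 m².
Lp = 104.0 + 10·log₁₀(4/1307.662) = 104.0 + (-25.14) = 78.9 dB.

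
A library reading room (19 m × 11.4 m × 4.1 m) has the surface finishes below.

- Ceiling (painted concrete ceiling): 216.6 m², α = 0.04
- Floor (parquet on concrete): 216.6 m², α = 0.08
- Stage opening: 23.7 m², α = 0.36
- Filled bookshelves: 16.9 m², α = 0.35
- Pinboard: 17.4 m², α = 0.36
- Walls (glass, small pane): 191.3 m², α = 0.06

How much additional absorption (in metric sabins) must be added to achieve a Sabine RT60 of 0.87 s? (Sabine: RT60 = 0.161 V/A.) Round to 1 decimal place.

A₁ = Σ Sᵢαᵢ = 216.6*0.04 + 216.6*0.08 + 23.7*0.36 + 16.9*0.35 + 17.4*0.36 + 191.3*0.06 = 58.181 sabins.
For T = 0.87 s, need A₂ = 0.161·V/T = 0.161·888.06/0.87 = 164.342 sabins.
ΔA = A₂ − A₁ = 164.342 − 58.181 = 106.2 sabins.

106.2 sabins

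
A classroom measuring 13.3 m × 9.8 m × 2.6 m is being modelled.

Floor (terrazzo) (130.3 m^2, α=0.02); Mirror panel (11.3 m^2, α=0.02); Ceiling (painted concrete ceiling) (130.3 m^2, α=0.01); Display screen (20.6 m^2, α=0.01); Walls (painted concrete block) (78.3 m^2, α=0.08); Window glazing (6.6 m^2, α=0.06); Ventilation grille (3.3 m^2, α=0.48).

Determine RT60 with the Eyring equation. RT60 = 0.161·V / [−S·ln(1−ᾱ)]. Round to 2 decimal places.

4.26 s

S = Σ Sᵢ = 380.7 m^2.
Absorption A = 130.3·0.02 + 11.3·0.02 + 130.3·0.01 + 20.6·0.01 + 78.3·0.08 + 6.6·0.06 + 3.3·0.48 = 12.585 sabins.
Mean coefficient ᾱ = A/S = 0.0331.
−S·ln(1−ᾱ) = −380.7 × ln(1 − 0.0331) = 12.814.
V = 13.3 × 9.8 × 2.6 = 338.884 m³.
RT60 = 0.161 × 338.884 / 12.814 = 4.26 s.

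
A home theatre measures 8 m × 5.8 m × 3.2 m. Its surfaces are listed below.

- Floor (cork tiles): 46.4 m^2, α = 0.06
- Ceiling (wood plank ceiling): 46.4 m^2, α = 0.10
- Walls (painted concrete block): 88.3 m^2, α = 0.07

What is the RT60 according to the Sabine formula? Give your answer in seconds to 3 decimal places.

1.757 seconds

Total absorption A = 46.4*0.06 + 46.4*0.10 + 88.3*0.07
  = 2.784 + 4.640 + 6.181 = 13.605 m^2 sabins.
Room volume: 148.48 m³.
T = 0.161 V/A = 0.161·148.48/13.605 = 1.757 s.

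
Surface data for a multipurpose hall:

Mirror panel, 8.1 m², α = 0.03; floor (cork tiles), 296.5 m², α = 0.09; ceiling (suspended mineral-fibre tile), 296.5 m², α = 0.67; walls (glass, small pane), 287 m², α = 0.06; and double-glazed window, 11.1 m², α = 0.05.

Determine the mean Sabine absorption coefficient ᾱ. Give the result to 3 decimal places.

0.271

S = Σ Sᵢ = 8.1 + 296.5 + 296.5 + 287 + 11.1 = 899.2 m².
A = 8.1×0.03 + 296.5×0.09 + 296.5×0.67 + 287×0.06 + 11.1×0.05 = 243.358 sabins.
ᾱ = A/S = 0.271.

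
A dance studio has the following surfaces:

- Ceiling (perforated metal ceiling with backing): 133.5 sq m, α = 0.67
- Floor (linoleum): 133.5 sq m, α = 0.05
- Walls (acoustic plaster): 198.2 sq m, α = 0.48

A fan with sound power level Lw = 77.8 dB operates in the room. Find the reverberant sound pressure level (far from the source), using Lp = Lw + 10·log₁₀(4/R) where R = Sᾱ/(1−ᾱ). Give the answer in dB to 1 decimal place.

58.7 dB

A = 191.256 sabins; S = 465.2 sq m.
ᾱ = 191.256/465.2 = 0.4111; R = Sᾱ/(1−ᾱ) = 191.256/(1−0.4111) = 324.768 sq m.
Lp = Lw + 10 log₁₀(4/R) = 77.8 -19.10 = 58.7 dB.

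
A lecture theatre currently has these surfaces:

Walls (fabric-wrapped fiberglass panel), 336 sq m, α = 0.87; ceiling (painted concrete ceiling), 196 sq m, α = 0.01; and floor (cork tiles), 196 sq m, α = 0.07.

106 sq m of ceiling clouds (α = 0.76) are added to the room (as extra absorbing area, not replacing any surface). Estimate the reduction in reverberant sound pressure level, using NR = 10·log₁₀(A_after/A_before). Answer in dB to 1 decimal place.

Summing Sᵢαᵢ: 292.320 + 1.960 + 13.720 → A_before = 308.000 sabins.
Treatment contributes 106·0.76 = 80.560 sabins.
New total A_after = 388.560 sabins.
NR = 10·log₁₀(388.560/308.000) = 1.0 dB.

1.0 dB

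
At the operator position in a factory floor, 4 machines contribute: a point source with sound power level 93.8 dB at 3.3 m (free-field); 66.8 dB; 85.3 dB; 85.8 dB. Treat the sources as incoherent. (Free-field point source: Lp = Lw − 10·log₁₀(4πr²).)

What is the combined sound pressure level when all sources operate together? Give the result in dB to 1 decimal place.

Source at 3.3 m: Lp = 93.8 − 10·log₁₀(4π·3.3²) = 93.8 − 10·log₁₀(136.848) = 72.4 dB.
Converting to relative power and adding: 10^(72.4/10) + 10^(66.8/10) + 10^(85.3/10) + 10^(85.8/10) = 7.412e+08.
Combined level = 10 log₁₀(7.412e+08) = 88.7 dB.

88.7 dB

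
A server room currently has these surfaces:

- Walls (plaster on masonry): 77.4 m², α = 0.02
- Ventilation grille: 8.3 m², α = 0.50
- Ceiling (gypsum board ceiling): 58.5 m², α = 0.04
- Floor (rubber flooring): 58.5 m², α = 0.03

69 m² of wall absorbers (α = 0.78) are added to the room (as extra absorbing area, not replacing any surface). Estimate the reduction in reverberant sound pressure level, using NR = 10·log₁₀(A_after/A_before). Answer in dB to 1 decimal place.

8.1 dB

A_before = Σ Sᵢαᵢ = 77.4*0.02 + 8.3*0.50 + 58.5*0.04 + 58.5*0.03 = 9.793 sabins.
Added absorption = 69 × 0.78 = 53.820 sabins.
A_after = 9.793 + 53.820 = 63.613 sabins.
Reduction = 10 log₁₀(A_after/A_before) = 10 log₁₀(6.4958) = 8.1 dB.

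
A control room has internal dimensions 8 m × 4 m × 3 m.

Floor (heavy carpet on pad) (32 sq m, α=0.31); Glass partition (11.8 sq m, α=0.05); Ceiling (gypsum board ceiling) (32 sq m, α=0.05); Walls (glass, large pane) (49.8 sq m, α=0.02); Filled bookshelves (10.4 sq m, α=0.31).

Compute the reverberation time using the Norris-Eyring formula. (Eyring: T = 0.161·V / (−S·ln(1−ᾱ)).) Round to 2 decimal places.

S = Σ Sᵢ = 136.0 sq m.
Absorption A = 32·0.31 + 11.8·0.05 + 32·0.05 + 49.8·0.02 + 10.4·0.31 = 16.330 sabins.
ᾱ = 16.330 / 136.0 = 0.1201.
−S·ln(1−ᾱ) = −136.0 × ln(1 − 0.1201) = 17.401.
V = 8 × 4 × 3 = 96 m³.
RT60 = 0.161 × 96 / 17.401 = 0.89 s.

0.89 s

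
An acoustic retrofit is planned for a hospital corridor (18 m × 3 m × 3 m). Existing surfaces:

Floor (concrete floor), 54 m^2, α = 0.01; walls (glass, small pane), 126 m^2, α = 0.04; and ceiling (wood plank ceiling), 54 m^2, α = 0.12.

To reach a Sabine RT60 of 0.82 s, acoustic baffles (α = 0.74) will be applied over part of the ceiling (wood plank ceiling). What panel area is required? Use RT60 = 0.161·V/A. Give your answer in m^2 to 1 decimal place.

31.9

A₁ = Σ Sᵢαᵢ = 54*0.01 + 126*0.04 + 54*0.12 = 12.060 sabins.
V = 162 m³. Target absorption A₂ = 0.161 × 162 / 0.82 = 31.807 sabins.
Absorption to add: 31.807 − 12.060 = 19.747 sabins.
Net gain per m^2: Δα = 0.74 − 0.12 = 0.62.
Panel area = 19.747 / 0.62 = 31.9 m^2.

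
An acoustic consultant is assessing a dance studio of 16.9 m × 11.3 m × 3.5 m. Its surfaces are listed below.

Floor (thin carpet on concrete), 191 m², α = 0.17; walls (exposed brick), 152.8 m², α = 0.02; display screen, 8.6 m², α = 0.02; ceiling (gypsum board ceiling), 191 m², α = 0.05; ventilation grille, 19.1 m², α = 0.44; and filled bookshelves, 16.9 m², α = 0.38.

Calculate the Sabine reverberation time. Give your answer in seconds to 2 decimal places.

1.79 s

Summing Sᵢαᵢ: 32.470 + 3.056 + 0.172 + 9.550 + 8.404 + 6.422 → A = 60.074 sabins.
Volume V = 16.9 × 11.3 × 3.5 = 668.395 m³.
RT60 = 0.161 · V / A = 0.161 × 668.395 / 60.074 = 1.79 s.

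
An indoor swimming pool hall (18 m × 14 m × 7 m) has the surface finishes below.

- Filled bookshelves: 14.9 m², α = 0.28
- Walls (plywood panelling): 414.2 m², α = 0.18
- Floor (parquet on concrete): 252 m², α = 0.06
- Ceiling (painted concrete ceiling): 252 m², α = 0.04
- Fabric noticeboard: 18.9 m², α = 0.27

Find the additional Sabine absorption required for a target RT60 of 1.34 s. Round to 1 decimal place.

102.9 sabins

Equivalent absorption area: A₁ = 14.9×0.28 + 414.2×0.18 + 252×0.06 + 252×0.04 + 18.9×0.27 = 109.031 m².
For T = 1.34 s, need A₂ = 0.161·V/T = 0.161·1764/1.34 = 211.943 sabins.
Shortfall: 211.943 − 109.031 = 102.9 sabins.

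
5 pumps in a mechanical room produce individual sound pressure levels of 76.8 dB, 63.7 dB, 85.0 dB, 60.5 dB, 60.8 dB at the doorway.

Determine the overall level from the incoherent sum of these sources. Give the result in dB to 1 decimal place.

85.7 dB

Sum in the linear (power) domain: Σ 10^(Lᵢ/10) = 10^(76.8/10) + 10^(63.7/10) + 10^(85.0/10) + 10^(60.5/10) + 10^(60.8/10) = 3.688e+08.
Combined level = 10 log₁₀(3.688e+08) = 85.7 dB.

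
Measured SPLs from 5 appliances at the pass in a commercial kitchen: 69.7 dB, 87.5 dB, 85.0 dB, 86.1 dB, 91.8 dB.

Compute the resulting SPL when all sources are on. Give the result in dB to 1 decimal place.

94.5 dB

Σ 10^(Lᵢ/10) = 2.809e+09.
Back to dB: 10·log₁₀ Σ = 94.5 dB.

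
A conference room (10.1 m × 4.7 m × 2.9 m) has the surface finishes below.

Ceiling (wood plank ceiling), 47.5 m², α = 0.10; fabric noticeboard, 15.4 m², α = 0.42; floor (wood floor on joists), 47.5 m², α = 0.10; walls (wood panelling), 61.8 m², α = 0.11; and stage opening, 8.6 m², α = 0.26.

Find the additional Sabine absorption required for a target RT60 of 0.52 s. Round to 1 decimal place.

A₁ = Σ Sᵢαᵢ = 47.5*0.10 + 15.4*0.42 + 47.5*0.10 + 61.8*0.11 + 8.6*0.26 = 25.002 sabins.
V = 137.663 m³. Required absorption A₂ = 0.161 × 137.663 / 0.52 = 42.623 sabins.
ΔA = A₂ − A₁ = 42.623 − 25.002 = 17.6 sabins.

17.6 sabins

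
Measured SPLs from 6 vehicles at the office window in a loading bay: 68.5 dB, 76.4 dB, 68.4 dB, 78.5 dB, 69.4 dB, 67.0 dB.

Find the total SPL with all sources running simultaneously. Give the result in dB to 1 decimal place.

81.5 dB

Converting to relative power and adding: 10^(68.5/10) + 10^(76.4/10) + 10^(68.4/10) + 10^(78.5/10) + 10^(69.4/10) + 10^(67.0/10) = 1.422e+08.
Back to dB: 10·log₁₀ Σ = 81.5 dB.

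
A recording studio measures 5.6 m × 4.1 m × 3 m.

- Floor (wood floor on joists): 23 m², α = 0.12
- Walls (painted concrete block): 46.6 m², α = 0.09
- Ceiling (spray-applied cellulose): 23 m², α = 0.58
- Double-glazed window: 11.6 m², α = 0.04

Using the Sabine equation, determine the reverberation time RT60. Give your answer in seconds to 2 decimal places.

Equivalent absorption area: A = 23·0.12 + 46.6·0.09 + 23·0.58 + 11.6·0.04 = 20.758 m².
Volume V = 5.6 × 4.1 × 3 = 68.88 m³.
T = 0.161 V/A = 0.161·68.88/20.758 = 0.53 s.

0.53 seconds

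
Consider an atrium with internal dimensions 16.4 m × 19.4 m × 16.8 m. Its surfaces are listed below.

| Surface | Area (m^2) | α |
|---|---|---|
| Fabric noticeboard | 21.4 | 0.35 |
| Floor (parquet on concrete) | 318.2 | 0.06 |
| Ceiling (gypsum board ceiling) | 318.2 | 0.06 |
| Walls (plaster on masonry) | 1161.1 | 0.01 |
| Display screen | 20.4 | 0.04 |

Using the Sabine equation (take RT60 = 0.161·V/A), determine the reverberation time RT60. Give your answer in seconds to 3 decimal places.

14.811 sec

A = Σ Sᵢαᵢ = 21.4*0.35 + 318.2*0.06 + 318.2*0.06 + 1161.1*0.01 + 20.4*0.04 = 58.101 sabins.
Room volume: 5345.088 m³.
RT60 = 0.161 · V / A = 0.161 × 5345.088 / 58.101 = 14.811 s.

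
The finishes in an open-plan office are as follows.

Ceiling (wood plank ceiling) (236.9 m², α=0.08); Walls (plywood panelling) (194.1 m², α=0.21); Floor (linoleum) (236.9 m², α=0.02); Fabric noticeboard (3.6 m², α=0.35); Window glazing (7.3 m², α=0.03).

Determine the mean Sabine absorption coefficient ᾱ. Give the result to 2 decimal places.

S = Σ Sᵢ = 236.9 + 194.1 + 236.9 + 3.6 + 7.3 = 678.8 m².
A = 236.9·0.08 + 194.1·0.21 + 236.9·0.02 + 3.6·0.35 + 7.3·0.03 = 65.930 sabins.
ᾱ = A/S = 0.10.

0.10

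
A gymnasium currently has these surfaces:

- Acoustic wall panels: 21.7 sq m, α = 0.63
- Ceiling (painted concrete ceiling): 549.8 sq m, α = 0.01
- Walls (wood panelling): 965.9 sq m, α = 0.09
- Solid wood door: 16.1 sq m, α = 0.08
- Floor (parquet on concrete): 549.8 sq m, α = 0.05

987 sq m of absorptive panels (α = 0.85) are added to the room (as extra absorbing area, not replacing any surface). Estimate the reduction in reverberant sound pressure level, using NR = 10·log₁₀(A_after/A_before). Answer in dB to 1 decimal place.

8.6 dB

A_before = Σ Sᵢαᵢ = 21.7×0.63 + 549.8×0.01 + 965.9×0.09 + 16.1×0.08 + 549.8×0.05 = 134.878 sabins.
Added absorption = 987 × 0.85 = 838.950 sabins.
New total A_after = 973.828 sabins.
NR = 10·log₁₀(973.828/134.878) = 8.6 dB.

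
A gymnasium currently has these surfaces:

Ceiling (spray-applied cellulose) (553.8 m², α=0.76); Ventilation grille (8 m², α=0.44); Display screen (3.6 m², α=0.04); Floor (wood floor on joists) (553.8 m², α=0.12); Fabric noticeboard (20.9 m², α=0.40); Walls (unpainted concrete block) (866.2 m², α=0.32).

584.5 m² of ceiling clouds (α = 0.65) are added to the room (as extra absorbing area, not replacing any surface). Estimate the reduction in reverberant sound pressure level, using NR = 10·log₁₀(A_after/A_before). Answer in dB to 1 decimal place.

Summing Sᵢαᵢ: 420.888 + 3.520 + 0.144 + 66.456 + 8.360 + 277.184 → A_before = 776.552 sabins.
Treatment contributes 584.5·0.65 = 379.925 sabins.
A_after = 776.552 + 379.925 = 1156.477 sabins.
Reduction = 10 log₁₀(A_after/A_before) = 10 log₁₀(1.4892) = 1.7 dB.

1.7 dB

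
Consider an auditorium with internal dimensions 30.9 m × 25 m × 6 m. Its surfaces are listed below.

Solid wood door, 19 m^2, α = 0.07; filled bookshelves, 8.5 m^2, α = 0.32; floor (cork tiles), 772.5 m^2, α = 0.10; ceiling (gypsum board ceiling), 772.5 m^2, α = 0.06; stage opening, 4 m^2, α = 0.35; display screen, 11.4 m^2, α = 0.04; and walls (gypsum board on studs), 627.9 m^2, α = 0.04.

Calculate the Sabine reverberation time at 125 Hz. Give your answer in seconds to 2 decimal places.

Equivalent absorption area: A = 19*0.07 + 8.5*0.32 + 772.5*0.10 + 772.5*0.06 + 4*0.35 + 11.4*0.04 + 627.9*0.04 = 154.622 m^2.
Volume V = 30.9 × 25 × 6 = 4635 m³.
T = 0.161 V/A = 0.161·4635/154.622 = 4.83 s.

4.83 seconds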